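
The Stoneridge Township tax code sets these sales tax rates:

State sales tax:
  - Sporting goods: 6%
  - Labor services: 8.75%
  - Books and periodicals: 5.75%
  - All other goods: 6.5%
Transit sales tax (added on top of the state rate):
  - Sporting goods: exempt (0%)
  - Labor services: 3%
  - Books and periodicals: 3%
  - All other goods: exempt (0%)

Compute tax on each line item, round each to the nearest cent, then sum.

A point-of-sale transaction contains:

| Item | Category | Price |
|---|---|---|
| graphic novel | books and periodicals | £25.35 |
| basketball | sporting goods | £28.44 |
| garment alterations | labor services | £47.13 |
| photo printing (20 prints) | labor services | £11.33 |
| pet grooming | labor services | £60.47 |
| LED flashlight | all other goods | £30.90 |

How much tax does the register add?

£19.92

Graphic novel £25.35: books and periodicals → 5.75% + 3% transit = 8.75% → £2.22
Basketball £28.44: sporting goods → 6% + 0% transit = 6% → £1.71
Garment alterations £47.13: labor services → 8.75% + 3% transit = 11.75% → £5.54
Photo printing (20 prints) £11.33: labor services → 8.75% + 3% transit = 11.75% → £1.33
Pet grooming £60.47: labor services → 8.75% + 3% transit = 11.75% → £7.11
LED flashlight £30.90: all other goods → 6.5% + 0% transit = 6.5% → £2.01
Total tax = £2.22 + £1.71 + £5.54 + £1.33 + £7.11 + £2.01 = £19.92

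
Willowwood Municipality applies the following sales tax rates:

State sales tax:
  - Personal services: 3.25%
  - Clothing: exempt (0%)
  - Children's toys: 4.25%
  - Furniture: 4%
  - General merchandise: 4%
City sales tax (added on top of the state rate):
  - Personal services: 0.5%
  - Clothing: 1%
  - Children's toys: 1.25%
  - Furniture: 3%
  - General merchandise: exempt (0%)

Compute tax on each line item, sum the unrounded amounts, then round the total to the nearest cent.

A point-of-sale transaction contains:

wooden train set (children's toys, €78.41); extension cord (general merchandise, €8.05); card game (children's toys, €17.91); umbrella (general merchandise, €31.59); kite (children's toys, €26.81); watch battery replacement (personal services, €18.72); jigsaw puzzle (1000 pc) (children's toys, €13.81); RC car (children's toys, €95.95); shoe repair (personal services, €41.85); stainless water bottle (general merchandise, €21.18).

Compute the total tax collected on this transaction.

€17.51

Wooden train set €78.41: children's toys → 4.25% + 1.25% city = 5.5% → €4.31255
Extension cord €8.05: general merchandise → 4% + 0% city = 4% → €0.322
Card game €17.91: children's toys → 4.25% + 1.25% city = 5.5% → €0.98505
Umbrella €31.59: general merchandise → 4% + 0% city = 4% → €1.2636
Kite €26.81: children's toys → 4.25% + 1.25% city = 5.5% → €1.47455
Watch battery replacement €18.72: personal services → 3.25% + 0.5% city = 3.75% → €0.702
Jigsaw puzzle (1000 pc) €13.81: children's toys → 4.25% + 1.25% city = 5.5% → €0.75955
RC car €95.95: children's toys → 4.25% + 1.25% city = 5.5% → €5.27725
Shoe repair €41.85: personal services → 3.25% + 0.5% city = 3.75% → €1.569375
Stainless water bottle €21.18: general merchandise → 4% + 0% city = 4% → €0.8472
Unrounded tax sum = €17.513125 → €17.51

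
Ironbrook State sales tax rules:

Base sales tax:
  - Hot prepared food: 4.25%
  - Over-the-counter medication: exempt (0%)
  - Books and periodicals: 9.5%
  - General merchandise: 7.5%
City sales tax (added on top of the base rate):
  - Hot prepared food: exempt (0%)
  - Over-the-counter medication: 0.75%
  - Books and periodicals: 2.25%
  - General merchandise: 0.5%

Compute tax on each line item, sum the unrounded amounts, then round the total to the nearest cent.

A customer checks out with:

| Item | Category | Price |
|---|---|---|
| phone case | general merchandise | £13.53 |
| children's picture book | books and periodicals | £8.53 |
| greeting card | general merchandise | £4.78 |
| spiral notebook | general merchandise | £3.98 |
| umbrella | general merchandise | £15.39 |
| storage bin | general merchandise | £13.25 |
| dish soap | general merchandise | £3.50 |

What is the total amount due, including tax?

£68.32

Phone case £13.53: general merchandise → 7.5% + 0.5% city = 8% → £1.0824
Children's picture book £8.53: books and periodicals → 9.5% + 2.25% city = 11.75% → £1.002275
Greeting card £4.78: general merchandise → 7.5% + 0.5% city = 8% → £0.3824
Spiral notebook £3.98: general merchandise → 7.5% + 0.5% city = 8% → £0.3184
Umbrella £15.39: general merchandise → 7.5% + 0.5% city = 8% → £1.2312
Storage bin £13.25: general merchandise → 7.5% + 0.5% city = 8% → £1.06
Dish soap £3.50: general merchandise → 7.5% + 0.5% city = 8% → £0.28
Subtotal = £62.96; unrounded tax = £5.356675 → £5.36; total due = £68.32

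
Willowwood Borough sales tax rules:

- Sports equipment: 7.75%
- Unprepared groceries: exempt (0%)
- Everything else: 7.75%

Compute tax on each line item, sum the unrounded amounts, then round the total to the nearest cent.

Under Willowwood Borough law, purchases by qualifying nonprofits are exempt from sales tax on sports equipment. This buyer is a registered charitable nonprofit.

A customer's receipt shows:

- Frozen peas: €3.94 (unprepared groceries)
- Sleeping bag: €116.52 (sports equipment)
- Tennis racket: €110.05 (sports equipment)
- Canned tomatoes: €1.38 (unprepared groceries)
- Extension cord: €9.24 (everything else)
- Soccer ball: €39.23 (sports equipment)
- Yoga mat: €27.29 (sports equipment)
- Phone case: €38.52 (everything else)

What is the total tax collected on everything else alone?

€3.70

Extension cord €9.24: everything else → 7.75% → €0.7161
Phone case €38.52: everything else → 7.75% → €2.9853
Tax on everything else: unrounded sum = €3.7014 → €3.70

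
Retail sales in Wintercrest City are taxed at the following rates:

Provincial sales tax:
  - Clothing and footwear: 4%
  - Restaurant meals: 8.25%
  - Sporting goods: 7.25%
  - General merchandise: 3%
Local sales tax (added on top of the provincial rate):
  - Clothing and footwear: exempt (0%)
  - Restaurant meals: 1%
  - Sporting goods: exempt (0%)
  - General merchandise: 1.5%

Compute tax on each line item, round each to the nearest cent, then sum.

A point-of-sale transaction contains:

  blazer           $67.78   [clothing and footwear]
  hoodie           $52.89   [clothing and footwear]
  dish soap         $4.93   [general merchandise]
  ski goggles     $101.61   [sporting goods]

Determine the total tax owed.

Blazer $67.78: clothing and footwear → 4% + 0% local = 4% → $2.71
Hoodie $52.89: clothing and footwear → 4% + 0% local = 4% → $2.12
Dish soap $4.93: general merchandise → 3% + 1.5% local = 4.5% → $0.22
Ski goggles $101.61: sporting goods → 7.25% + 0% local = 7.25% → $7.37
Total tax = $2.71 + $2.12 + $0.22 + $7.37 = $12.42

$12.42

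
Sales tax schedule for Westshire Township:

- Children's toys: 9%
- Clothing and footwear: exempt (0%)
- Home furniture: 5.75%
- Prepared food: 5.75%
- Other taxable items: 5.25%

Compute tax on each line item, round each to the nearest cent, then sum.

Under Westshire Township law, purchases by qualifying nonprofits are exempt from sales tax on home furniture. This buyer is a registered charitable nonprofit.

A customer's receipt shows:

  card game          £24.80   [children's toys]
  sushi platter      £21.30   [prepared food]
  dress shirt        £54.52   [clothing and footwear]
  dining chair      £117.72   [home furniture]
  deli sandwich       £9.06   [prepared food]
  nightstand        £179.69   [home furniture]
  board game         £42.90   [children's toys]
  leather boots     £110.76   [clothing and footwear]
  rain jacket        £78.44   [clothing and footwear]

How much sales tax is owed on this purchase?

£7.83

Card game £24.80: children's toys → 9% → £2.23
Sushi platter £21.30: prepared food → 5.75% → £1.22
Dress shirt £54.52: clothing and footwear → 0% → £0.00
Dining chair £117.72: home furniture, buyer-exempt → 0% → £0.00
Deli sandwich £9.06: prepared food → 5.75% → £0.52
Nightstand £179.69: home furniture, buyer-exempt → 0% → £0.00
Board game £42.90: children's toys → 9% → £3.86
Leather boots £110.76: clothing and footwear → 0% → £0.00
Rain jacket £78.44: clothing and footwear → 0% → £0.00
Total tax = £2.23 + £1.22 + £0.52 + £3.86 = £7.83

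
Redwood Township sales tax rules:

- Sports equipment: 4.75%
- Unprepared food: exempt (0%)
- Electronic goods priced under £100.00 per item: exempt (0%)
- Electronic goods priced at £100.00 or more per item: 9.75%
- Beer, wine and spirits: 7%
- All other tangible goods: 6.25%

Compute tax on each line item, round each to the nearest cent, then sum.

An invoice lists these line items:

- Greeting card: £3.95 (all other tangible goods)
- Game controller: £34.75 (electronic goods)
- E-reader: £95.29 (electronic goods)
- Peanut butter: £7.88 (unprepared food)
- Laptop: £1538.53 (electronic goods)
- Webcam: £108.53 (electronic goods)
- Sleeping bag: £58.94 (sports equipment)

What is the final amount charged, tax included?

Greeting card £3.95: all other tangible goods → 6.25% → £0.25
Game controller £34.75: electronic goods, under £100.00 → 0% → £0.00
E-reader £95.29: electronic goods, under £100.00 → 0% → £0.00
Peanut butter £7.88: unprepared food → 0% → £0.00
Laptop £1538.53: electronic goods, £100.00 or more → 9.75% → £150.01
Webcam £108.53: electronic goods, £100.00 or more → 9.75% → £10.58
Sleeping bag £58.94: sports equipment → 4.75% → £2.80
Subtotal = £1847.87; tax = £163.64; total due = £2011.51

£2011.51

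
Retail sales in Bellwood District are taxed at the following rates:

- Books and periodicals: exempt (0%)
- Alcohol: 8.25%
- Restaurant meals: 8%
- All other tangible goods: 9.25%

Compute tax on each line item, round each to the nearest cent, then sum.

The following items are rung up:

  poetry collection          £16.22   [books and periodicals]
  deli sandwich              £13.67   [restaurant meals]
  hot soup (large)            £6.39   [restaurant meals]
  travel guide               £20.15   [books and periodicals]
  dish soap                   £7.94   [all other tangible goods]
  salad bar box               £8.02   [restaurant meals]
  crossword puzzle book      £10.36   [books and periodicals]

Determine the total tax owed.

£2.97

Poetry collection £16.22: books and periodicals → 0% → £0.00
Deli sandwich £13.67: restaurant meals → 8% → £1.09
Hot soup (large) £6.39: restaurant meals → 8% → £0.51
Travel guide £20.15: books and periodicals → 0% → £0.00
Dish soap £7.94: all other tangible goods → 9.25% → £0.73
Salad bar box £8.02: restaurant meals → 8% → £0.64
Crossword puzzle book £10.36: books and periodicals → 0% → £0.00
Total tax = £1.09 + £0.51 + £0.73 + £0.64 = £2.97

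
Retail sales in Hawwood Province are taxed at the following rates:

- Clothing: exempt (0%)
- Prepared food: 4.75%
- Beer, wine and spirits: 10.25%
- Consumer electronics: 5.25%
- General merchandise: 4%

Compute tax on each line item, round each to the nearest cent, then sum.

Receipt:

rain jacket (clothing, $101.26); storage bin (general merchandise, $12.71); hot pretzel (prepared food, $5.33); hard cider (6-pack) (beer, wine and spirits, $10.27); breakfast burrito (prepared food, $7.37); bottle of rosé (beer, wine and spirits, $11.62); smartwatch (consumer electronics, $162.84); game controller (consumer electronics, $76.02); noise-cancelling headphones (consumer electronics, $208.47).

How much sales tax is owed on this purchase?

Rain jacket $101.26: clothing → 0% → $0.00
Storage bin $12.71: general merchandise → 4% → $0.51
Hot pretzel $5.33: prepared food → 4.75% → $0.25
Hard cider (6-pack) $10.27: beer, wine and spirits → 10.25% → $1.05
Breakfast burrito $7.37: prepared food → 4.75% → $0.35
Bottle of rosé $11.62: beer, wine and spirits → 10.25% → $1.19
Smartwatch $162.84: consumer electronics → 5.25% → $8.55
Game controller $76.02: consumer electronics → 5.25% → $3.99
Noise-cancelling headphones $208.47: consumer electronics → 5.25% → $10.94
Total tax = $0.51 + $0.25 + $1.05 + $0.35 + $1.19 + $8.55 + $3.99 + $10.94 = $26.83

$26.83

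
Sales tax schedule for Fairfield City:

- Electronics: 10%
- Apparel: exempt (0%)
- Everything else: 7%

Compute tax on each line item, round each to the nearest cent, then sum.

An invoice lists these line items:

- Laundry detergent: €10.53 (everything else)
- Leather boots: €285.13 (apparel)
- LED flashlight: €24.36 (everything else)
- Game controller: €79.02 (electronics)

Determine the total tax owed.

€10.35

Laundry detergent €10.53: everything else → 7% → €0.74
Leather boots €285.13: apparel → 0% → €0.00
LED flashlight €24.36: everything else → 7% → €1.71
Game controller €79.02: electronics → 10% → €7.90
Total tax = €0.74 + €1.71 + €7.90 = €10.35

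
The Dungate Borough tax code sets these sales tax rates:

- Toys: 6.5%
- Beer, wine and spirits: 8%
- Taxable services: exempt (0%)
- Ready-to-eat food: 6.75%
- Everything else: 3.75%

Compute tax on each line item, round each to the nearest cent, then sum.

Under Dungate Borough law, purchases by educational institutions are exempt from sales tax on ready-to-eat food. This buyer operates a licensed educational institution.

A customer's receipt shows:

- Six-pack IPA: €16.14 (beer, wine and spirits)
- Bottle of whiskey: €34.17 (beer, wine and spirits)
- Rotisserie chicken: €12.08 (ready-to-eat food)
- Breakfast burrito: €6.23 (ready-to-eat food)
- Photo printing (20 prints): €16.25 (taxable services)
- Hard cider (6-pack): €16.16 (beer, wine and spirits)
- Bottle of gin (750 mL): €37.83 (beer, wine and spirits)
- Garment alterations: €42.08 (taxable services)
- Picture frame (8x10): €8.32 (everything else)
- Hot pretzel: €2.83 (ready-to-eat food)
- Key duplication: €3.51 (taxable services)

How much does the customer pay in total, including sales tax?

€204.25

Six-pack IPA €16.14: beer, wine and spirits → 8% → €1.29
Bottle of whiskey €34.17: beer, wine and spirits → 8% → €2.73
Rotisserie chicken €12.08: ready-to-eat food, buyer-exempt → 0% → €0.00
Breakfast burrito €6.23: ready-to-eat food, buyer-exempt → 0% → €0.00
Photo printing (20 prints) €16.25: taxable services → 0% → €0.00
Hard cider (6-pack) €16.16: beer, wine and spirits → 8% → €1.29
Bottle of gin (750 mL) €37.83: beer, wine and spirits → 8% → €3.03
Garment alterations €42.08: taxable services → 0% → €0.00
Picture frame (8x10) €8.32: everything else → 3.75% → €0.31
Hot pretzel €2.83: ready-to-eat food, buyer-exempt → 0% → €0.00
Key duplication €3.51: taxable services → 0% → €0.00
Subtotal = €195.60; tax = €8.65; total due = €204.25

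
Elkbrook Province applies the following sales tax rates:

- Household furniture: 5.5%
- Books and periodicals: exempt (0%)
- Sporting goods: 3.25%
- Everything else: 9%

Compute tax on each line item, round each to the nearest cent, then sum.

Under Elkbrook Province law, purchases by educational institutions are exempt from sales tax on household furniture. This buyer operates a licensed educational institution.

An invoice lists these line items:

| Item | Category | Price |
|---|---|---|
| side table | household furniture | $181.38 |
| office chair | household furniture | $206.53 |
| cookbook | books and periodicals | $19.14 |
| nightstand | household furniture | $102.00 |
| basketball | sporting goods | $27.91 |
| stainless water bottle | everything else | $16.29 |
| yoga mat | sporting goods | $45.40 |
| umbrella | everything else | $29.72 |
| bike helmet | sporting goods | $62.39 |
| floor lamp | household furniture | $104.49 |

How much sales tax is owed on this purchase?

$8.56

Side table $181.38: household furniture, buyer-exempt → 0% → $0.00
Office chair $206.53: household furniture, buyer-exempt → 0% → $0.00
Cookbook $19.14: books and periodicals → 0% → $0.00
Nightstand $102.00: household furniture, buyer-exempt → 0% → $0.00
Basketball $27.91: sporting goods → 3.25% → $0.91
Stainless water bottle $16.29: everything else → 9% → $1.47
Yoga mat $45.40: sporting goods → 3.25% → $1.48
Umbrella $29.72: everything else → 9% → $2.67
Bike helmet $62.39: sporting goods → 3.25% → $2.03
Floor lamp $104.49: household furniture, buyer-exempt → 0% → $0.00
Total tax = $0.91 + $1.47 + $1.48 + $2.67 + $2.03 = $8.56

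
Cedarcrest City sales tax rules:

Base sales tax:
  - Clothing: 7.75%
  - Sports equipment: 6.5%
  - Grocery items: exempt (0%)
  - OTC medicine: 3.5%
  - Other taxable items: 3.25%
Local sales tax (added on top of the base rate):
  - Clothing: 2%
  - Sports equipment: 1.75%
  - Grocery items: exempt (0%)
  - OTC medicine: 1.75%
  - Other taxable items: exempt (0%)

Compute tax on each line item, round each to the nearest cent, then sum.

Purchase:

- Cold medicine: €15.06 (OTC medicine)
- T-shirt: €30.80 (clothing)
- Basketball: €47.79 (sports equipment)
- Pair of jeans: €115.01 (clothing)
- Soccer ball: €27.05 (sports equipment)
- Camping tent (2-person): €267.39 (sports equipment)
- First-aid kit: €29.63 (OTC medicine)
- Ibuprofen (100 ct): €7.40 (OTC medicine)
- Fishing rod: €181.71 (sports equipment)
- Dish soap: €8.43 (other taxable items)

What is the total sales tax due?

€60.44

Cold medicine €15.06: OTC medicine → 3.5% + 1.75% local = 5.25% → €0.79
T-shirt €30.80: clothing → 7.75% + 2% local = 9.75% → €3.00
Basketball €47.79: sports equipment → 6.5% + 1.75% local = 8.25% → €3.94
Pair of jeans €115.01: clothing → 7.75% + 2% local = 9.75% → €11.21
Soccer ball €27.05: sports equipment → 6.5% + 1.75% local = 8.25% → €2.23
Camping tent (2-person) €267.39: sports equipment → 6.5% + 1.75% local = 8.25% → €22.06
First-aid kit €29.63: OTC medicine → 3.5% + 1.75% local = 5.25% → €1.56
Ibuprofen (100 ct) €7.40: OTC medicine → 3.5% + 1.75% local = 5.25% → €0.39
Fishing rod €181.71: sports equipment → 6.5% + 1.75% local = 8.25% → €14.99
Dish soap €8.43: other taxable items → 3.25% + 0% local = 3.25% → €0.27
Total tax = €0.79 + €3.00 + €3.94 + €11.21 + €2.23 + €22.06 + €1.56 + €0.39 + €14.99 + €0.27 = €60.44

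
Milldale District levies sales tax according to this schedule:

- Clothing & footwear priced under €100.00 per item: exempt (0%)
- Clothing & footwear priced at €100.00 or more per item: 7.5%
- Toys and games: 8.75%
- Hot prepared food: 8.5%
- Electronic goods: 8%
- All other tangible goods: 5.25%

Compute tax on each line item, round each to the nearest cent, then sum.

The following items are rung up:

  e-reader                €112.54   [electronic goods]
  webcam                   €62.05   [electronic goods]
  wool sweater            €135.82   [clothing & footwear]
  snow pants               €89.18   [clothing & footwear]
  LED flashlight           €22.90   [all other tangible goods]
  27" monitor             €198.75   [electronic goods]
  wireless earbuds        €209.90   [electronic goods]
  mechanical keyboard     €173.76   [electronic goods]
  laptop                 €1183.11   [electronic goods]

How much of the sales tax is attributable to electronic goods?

E-reader €112.54: electronic goods → 8% → €9.00
Webcam €62.05: electronic goods → 8% → €4.96
27" monitor €198.75: electronic goods → 8% → €15.90
Wireless earbuds €209.90: electronic goods → 8% → €16.79
Mechanical keyboard €173.76: electronic goods → 8% → €13.90
Laptop €1183.11: electronic goods → 8% → €94.65
Tax on electronic goods = €9.00 + €4.96 + €15.90 + €16.79 + €13.90 + €94.65 = €155.20

€155.20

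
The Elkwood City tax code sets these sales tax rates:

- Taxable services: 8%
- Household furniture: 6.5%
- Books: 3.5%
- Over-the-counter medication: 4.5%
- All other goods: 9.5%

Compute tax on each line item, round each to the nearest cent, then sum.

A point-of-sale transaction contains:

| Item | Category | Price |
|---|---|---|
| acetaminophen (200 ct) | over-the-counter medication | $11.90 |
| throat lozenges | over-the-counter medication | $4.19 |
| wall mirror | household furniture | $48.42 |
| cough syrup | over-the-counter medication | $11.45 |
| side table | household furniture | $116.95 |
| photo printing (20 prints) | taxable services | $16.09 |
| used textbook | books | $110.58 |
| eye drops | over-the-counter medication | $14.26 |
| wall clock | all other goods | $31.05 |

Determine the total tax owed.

Acetaminophen (200 ct) $11.90: over-the-counter medication → 4.5% → $0.54
Throat lozenges $4.19: over-the-counter medication → 4.5% → $0.19
Wall mirror $48.42: household furniture → 6.5% → $3.15
Cough syrup $11.45: over-the-counter medication → 4.5% → $0.52
Side table $116.95: household furniture → 6.5% → $7.60
Photo printing (20 prints) $16.09: taxable services → 8% → $1.29
Used textbook $110.58: books → 3.5% → $3.87
Eye drops $14.26: over-the-counter medication → 4.5% → $0.64
Wall clock $31.05: all other goods → 9.5% → $2.95
Total tax = $0.54 + $0.19 + $3.15 + $0.52 + $7.60 + $1.29 + $3.87 + $0.64 + $2.95 = $20.75

$20.75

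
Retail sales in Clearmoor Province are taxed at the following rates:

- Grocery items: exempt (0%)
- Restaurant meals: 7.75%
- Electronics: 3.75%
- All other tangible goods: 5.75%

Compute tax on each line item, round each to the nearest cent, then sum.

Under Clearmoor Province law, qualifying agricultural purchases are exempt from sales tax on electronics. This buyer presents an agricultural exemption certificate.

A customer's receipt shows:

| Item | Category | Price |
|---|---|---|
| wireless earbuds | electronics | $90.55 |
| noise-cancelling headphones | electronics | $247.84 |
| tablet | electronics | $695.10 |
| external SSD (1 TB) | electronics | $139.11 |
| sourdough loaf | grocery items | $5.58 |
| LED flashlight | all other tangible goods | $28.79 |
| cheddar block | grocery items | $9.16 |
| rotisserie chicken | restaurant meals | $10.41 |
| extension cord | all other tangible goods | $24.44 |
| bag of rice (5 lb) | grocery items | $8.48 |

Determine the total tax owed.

$3.88

Wireless earbuds $90.55: electronics, buyer-exempt → 0% → $0.00
Noise-cancelling headphones $247.84: electronics, buyer-exempt → 0% → $0.00
Tablet $695.10: electronics, buyer-exempt → 0% → $0.00
External SSD (1 TB) $139.11: electronics, buyer-exempt → 0% → $0.00
Sourdough loaf $5.58: grocery items → 0% → $0.00
LED flashlight $28.79: all other tangible goods → 5.75% → $1.66
Cheddar block $9.16: grocery items → 0% → $0.00
Rotisserie chicken $10.41: restaurant meals → 7.75% → $0.81
Extension cord $24.44: all other tangible goods → 5.75% → $1.41
Bag of rice (5 lb) $8.48: grocery items → 0% → $0.00
Total tax = $1.66 + $0.81 + $1.41 = $3.88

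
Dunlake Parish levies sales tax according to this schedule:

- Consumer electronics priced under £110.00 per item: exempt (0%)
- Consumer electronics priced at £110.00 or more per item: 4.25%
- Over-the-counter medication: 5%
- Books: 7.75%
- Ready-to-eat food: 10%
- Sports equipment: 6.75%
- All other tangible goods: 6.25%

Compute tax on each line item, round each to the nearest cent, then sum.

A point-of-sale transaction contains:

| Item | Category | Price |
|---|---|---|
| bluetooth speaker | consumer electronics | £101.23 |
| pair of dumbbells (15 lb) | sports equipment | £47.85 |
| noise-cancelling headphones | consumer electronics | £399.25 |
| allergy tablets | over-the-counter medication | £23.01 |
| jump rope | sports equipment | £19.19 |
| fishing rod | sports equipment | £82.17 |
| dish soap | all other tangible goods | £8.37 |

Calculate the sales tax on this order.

Bluetooth speaker £101.23: consumer electronics, under £110.00 → 0% → £0.00
Pair of dumbbells (15 lb) £47.85: sports equipment → 6.75% → £3.23
Noise-cancelling headphones £399.25: consumer electronics, £110.00 or more → 4.25% → £16.97
Allergy tablets £23.01: over-the-counter medication → 5% → £1.15
Jump rope £19.19: sports equipment → 6.75% → £1.30
Fishing rod £82.17: sports equipment → 6.75% → £5.55
Dish soap £8.37: all other tangible goods → 6.25% → £0.52
Total tax = £3.23 + £16.97 + £1.15 + £1.30 + £5.55 + £0.52 = £28.72

£28.72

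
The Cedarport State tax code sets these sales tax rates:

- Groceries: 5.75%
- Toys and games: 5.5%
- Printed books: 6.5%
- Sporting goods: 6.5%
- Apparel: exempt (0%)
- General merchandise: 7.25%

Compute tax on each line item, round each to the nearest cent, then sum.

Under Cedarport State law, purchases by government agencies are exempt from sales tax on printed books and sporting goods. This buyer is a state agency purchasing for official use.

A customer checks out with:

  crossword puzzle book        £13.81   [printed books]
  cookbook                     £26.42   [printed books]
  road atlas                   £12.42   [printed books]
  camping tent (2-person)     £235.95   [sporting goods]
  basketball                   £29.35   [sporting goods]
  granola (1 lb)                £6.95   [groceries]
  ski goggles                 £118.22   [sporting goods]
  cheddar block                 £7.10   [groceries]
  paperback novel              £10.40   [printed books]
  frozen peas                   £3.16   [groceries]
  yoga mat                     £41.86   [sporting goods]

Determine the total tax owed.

£0.99

Crossword puzzle book £13.81: printed books, buyer-exempt → 0% → £0.00
Cookbook £26.42: printed books, buyer-exempt → 0% → £0.00
Road atlas £12.42: printed books, buyer-exempt → 0% → £0.00
Camping tent (2-person) £235.95: sporting goods, buyer-exempt → 0% → £0.00
Basketball £29.35: sporting goods, buyer-exempt → 0% → £0.00
Granola (1 lb) £6.95: groceries → 5.75% → £0.40
Ski goggles £118.22: sporting goods, buyer-exempt → 0% → £0.00
Cheddar block £7.10: groceries → 5.75% → £0.41
Paperback novel £10.40: printed books, buyer-exempt → 0% → £0.00
Frozen peas £3.16: groceries → 5.75% → £0.18
Yoga mat £41.86: sporting goods, buyer-exempt → 0% → £0.00
Total tax = £0.40 + £0.41 + £0.18 = £0.99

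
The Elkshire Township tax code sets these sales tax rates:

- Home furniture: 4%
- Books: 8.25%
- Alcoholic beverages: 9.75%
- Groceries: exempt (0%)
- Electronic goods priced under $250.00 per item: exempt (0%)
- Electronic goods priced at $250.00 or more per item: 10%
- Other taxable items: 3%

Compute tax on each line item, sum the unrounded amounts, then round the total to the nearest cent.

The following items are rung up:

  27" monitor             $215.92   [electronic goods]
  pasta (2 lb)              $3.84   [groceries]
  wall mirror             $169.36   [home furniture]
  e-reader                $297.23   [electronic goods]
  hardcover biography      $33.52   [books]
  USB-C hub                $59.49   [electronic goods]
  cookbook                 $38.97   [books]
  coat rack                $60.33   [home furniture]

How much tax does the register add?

$44.89

27" monitor $215.92: electronic goods, under $250.00 → 0% → $0.00
Pasta (2 lb) $3.84: groceries → 0% → $0.00
Wall mirror $169.36: home furniture → 4% → $6.7744
E-reader $297.23: electronic goods, $250.00 or more → 10% → $29.723
Hardcover biography $33.52: books → 8.25% → $2.7654
USB-C hub $59.49: electronic goods, under $250.00 → 0% → $0.00
Cookbook $38.97: books → 8.25% → $3.215025
Coat rack $60.33: home furniture → 4% → $2.4132
Unrounded tax sum = $44.891025 → $44.89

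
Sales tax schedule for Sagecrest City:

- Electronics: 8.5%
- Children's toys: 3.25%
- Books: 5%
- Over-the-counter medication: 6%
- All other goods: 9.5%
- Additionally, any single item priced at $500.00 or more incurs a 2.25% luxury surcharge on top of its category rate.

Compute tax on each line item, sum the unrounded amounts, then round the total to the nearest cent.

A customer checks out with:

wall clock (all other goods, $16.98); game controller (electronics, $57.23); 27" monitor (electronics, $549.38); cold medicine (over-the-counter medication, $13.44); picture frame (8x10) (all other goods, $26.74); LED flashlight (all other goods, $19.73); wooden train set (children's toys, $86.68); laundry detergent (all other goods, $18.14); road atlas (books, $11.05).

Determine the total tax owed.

Wall clock $16.98: all other goods → 9.5% → $1.6131
Game controller $57.23: electronics → 8.5% → $4.86455
27" monitor $549.38: electronics → 8.5% + 2.25% surcharge = 10.75% → $59.05835
Cold medicine $13.44: over-the-counter medication → 6% → $0.8064
Picture frame (8x10) $26.74: all other goods → 9.5% → $2.5403
LED flashlight $19.73: all other goods → 9.5% → $1.87435
Wooden train set $86.68: children's toys → 3.25% → $2.8171
Laundry detergent $18.14: all other goods → 9.5% → $1.7233
Road atlas $11.05: books → 5% → $0.5525
Unrounded tax sum = $75.84995 → $75.85

$75.85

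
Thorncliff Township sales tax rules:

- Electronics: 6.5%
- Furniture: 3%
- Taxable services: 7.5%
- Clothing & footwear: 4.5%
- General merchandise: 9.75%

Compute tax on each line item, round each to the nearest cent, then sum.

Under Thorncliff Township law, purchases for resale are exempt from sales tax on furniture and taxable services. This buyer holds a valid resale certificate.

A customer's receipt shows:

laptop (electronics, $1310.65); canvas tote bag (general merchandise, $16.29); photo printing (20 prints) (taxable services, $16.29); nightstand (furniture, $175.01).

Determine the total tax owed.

Laptop $1310.65: electronics → 6.5% → $85.19
Canvas tote bag $16.29: general merchandise → 9.75% → $1.59
Photo printing (20 prints) $16.29: taxable services, buyer-exempt → 0% → $0.00
Nightstand $175.01: furniture, buyer-exempt → 0% → $0.00
Total tax = $85.19 + $1.59 = $86.78

$86.78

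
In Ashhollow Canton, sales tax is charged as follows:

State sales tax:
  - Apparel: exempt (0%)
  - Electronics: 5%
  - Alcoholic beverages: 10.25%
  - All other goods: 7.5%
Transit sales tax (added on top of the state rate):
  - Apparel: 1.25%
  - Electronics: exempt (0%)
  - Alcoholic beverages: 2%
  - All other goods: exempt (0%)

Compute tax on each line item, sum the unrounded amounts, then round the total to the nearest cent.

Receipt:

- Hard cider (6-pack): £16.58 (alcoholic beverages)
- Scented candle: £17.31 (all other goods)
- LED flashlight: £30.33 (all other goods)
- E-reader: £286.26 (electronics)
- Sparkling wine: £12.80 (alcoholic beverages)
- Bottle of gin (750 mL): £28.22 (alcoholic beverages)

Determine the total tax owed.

£24.94

Hard cider (6-pack) £16.58: alcoholic beverages → 10.25% + 2% transit = 12.25% → £2.03105
Scented candle £17.31: all other goods → 7.5% + 0% transit = 7.5% → £1.29825
LED flashlight £30.33: all other goods → 7.5% + 0% transit = 7.5% → £2.27475
E-reader £286.26: electronics → 5% + 0% transit = 5% → £14.313
Sparkling wine £12.80: alcoholic beverages → 10.25% + 2% transit = 12.25% → £1.568
Bottle of gin (750 mL) £28.22: alcoholic beverages → 10.25% + 2% transit = 12.25% → £3.45695
Unrounded tax sum = £24.942 → £24.94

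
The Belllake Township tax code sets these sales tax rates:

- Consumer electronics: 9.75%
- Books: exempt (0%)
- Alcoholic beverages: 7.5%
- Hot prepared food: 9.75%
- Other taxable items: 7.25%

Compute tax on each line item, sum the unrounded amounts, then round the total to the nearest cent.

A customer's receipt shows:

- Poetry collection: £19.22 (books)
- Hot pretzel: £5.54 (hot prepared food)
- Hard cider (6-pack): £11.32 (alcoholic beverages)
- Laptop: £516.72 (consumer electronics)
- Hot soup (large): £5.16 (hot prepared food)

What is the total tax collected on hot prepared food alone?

£1.04

Hot pretzel £5.54: hot prepared food → 9.75% → £0.54015
Hot soup (large) £5.16: hot prepared food → 9.75% → £0.5031
Tax on hot prepared food: unrounded sum = £1.04325 → £1.04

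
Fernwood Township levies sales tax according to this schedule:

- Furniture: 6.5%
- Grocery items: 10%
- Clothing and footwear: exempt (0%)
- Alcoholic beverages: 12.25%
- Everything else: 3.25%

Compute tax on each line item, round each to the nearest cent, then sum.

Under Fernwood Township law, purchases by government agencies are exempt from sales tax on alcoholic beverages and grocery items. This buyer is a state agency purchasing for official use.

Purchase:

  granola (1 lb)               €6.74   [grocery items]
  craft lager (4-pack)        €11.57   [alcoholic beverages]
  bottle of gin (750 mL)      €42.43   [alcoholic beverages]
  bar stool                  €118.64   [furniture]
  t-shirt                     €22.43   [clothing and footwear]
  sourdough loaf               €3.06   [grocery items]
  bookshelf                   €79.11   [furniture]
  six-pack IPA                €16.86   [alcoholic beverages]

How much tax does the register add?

Granola (1 lb) €6.74: grocery items, buyer-exempt → 0% → €0.00
Craft lager (4-pack) €11.57: alcoholic beverages, buyer-exempt → 0% → €0.00
Bottle of gin (750 mL) €42.43: alcoholic beverages, buyer-exempt → 0% → €0.00
Bar stool €118.64: furniture → 6.5% → €7.71
T-shirt €22.43: clothing and footwear → 0% → €0.00
Sourdough loaf €3.06: grocery items, buyer-exempt → 0% → €0.00
Bookshelf €79.11: furniture → 6.5% → €5.14
Six-pack IPA €16.86: alcoholic beverages, buyer-exempt → 0% → €0.00
Total tax = €7.71 + €5.14 = €12.85

€12.85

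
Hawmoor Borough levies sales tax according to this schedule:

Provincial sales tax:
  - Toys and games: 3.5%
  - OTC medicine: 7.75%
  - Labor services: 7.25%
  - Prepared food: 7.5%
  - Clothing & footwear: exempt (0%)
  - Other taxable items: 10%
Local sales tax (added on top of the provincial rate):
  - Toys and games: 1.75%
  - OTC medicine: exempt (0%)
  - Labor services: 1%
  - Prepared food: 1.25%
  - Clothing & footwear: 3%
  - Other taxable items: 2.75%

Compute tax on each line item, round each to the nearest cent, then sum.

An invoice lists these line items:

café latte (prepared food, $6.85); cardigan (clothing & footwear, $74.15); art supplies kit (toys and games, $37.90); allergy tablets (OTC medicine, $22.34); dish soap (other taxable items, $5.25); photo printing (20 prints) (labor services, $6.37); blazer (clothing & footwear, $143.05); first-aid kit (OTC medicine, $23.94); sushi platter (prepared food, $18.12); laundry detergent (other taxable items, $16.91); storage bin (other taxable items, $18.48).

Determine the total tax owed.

$20.00

Café latte $6.85: prepared food → 7.5% + 1.25% local = 8.75% → $0.60
Cardigan $74.15: clothing & footwear → 0% + 3% local = 3% → $2.22
Art supplies kit $37.90: toys and games → 3.5% + 1.75% local = 5.25% → $1.99
Allergy tablets $22.34: OTC medicine → 7.75% + 0% local = 7.75% → $1.73
Dish soap $5.25: other taxable items → 10% + 2.75% local = 12.75% → $0.67
Photo printing (20 prints) $6.37: labor services → 7.25% + 1% local = 8.25% → $0.53
Blazer $143.05: clothing & footwear → 0% + 3% local = 3% → $4.29
First-aid kit $23.94: OTC medicine → 7.75% + 0% local = 7.75% → $1.86
Sushi platter $18.12: prepared food → 7.5% + 1.25% local = 8.75% → $1.59
Laundry detergent $16.91: other taxable items → 10% + 2.75% local = 12.75% → $2.16
Storage bin $18.48: other taxable items → 10% + 2.75% local = 12.75% → $2.36
Total tax = $0.60 + $2.22 + $1.99 + $1.73 + $0.67 + $0.53 + $4.29 + $1.86 + $1.59 + $2.16 + $2.36 = $20.00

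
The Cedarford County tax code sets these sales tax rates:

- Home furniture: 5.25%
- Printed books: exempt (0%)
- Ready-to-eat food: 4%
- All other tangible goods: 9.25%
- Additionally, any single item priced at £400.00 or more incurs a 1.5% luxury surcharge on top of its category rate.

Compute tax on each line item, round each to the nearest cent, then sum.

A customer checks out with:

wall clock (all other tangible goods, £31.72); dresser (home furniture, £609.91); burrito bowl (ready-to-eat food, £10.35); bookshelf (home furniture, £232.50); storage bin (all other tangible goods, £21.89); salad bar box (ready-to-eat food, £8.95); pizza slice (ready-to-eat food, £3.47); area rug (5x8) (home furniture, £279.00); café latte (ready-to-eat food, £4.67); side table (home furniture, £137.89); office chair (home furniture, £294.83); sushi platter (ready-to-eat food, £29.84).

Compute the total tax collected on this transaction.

£97.99

Wall clock £31.72: all other tangible goods → 9.25% → £2.93
Dresser £609.91: home furniture → 5.25% + 1.5% surcharge = 6.75% → £41.17
Burrito bowl £10.35: ready-to-eat food → 4% → £0.41
Bookshelf £232.50: home furniture → 5.25% → £12.21
Storage bin £21.89: all other tangible goods → 9.25% → £2.02
Salad bar box £8.95: ready-to-eat food → 4% → £0.36
Pizza slice £3.47: ready-to-eat food → 4% → £0.14
Area rug (5x8) £279.00: home furniture → 5.25% → £14.65
Café latte £4.67: ready-to-eat food → 4% → £0.19
Side table £137.89: home furniture → 5.25% → £7.24
Office chair £294.83: home furniture → 5.25% → £15.48
Sushi platter £29.84: ready-to-eat food → 4% → £1.19
Total tax = £2.93 + £41.17 + £0.41 + £12.21 + £2.02 + £0.36 + £0.14 + £14.65 + £0.19 + £7.24 + £15.48 + £1.19 = £97.99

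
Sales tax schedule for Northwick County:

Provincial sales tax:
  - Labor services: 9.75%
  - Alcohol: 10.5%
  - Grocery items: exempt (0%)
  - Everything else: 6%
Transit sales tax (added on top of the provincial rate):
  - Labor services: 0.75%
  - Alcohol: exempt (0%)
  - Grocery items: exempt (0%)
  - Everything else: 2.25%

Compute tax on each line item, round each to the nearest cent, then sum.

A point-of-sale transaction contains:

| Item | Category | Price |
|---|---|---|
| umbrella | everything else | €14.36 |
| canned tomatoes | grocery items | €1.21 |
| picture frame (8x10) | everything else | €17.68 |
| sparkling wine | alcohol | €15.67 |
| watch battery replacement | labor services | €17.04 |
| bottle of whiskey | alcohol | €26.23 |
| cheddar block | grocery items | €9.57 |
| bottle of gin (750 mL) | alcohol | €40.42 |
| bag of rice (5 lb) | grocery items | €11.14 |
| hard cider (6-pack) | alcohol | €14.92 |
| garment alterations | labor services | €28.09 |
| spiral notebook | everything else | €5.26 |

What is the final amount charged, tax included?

Umbrella €14.36: everything else → 6% + 2.25% transit = 8.25% → €1.18
Canned tomatoes €1.21: grocery items → 0% + 0% transit = 0% → €0.00
Picture frame (8x10) €17.68: everything else → 6% + 2.25% transit = 8.25% → €1.46
Sparkling wine €15.67: alcohol → 10.5% + 0% transit = 10.5% → €1.65
Watch battery replacement €17.04: labor services → 9.75% + 0.75% transit = 10.5% → €1.79
Bottle of whiskey €26.23: alcohol → 10.5% + 0% transit = 10.5% → €2.75
Cheddar block €9.57: grocery items → 0% + 0% transit = 0% → €0.00
Bottle of gin (750 mL) €40.42: alcohol → 10.5% + 0% transit = 10.5% → €4.24
Bag of rice (5 lb) €11.14: grocery items → 0% + 0% transit = 0% → €0.00
Hard cider (6-pack) €14.92: alcohol → 10.5% + 0% transit = 10.5% → €1.57
Garment alterations €28.09: labor services → 9.75% + 0.75% transit = 10.5% → €2.95
Spiral notebook €5.26: everything else → 6% + 2.25% transit = 8.25% → €0.43
Subtotal = €201.59; tax = €18.02; total due = €219.61

€219.61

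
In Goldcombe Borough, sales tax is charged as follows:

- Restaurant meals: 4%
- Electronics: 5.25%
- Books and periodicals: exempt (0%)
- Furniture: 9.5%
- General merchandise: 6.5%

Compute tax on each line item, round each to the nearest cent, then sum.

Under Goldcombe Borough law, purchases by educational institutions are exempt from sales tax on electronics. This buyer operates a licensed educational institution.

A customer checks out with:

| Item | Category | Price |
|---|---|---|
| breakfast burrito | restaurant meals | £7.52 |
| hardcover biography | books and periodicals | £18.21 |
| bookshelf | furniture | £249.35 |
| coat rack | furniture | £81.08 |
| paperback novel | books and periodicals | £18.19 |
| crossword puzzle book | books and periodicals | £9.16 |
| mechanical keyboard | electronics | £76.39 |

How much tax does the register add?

Breakfast burrito £7.52: restaurant meals → 4% → £0.30
Hardcover biography £18.21: books and periodicals → 0% → £0.00
Bookshelf £249.35: furniture → 9.5% → £23.69
Coat rack £81.08: furniture → 9.5% → £7.70
Paperback novel £18.19: books and periodicals → 0% → £0.00
Crossword puzzle book £9.16: books and periodicals → 0% → £0.00
Mechanical keyboard £76.39: electronics, buyer-exempt → 0% → £0.00
Total tax = £0.30 + £23.69 + £7.70 = £31.69

£31.69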